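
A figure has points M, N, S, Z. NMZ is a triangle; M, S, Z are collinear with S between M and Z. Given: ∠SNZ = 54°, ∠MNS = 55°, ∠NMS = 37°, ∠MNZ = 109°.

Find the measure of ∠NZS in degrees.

1. ∠NMZ = 37°  [S on ray MZ]
2. ∠MZN = 34°  [△NMZ]
3. ∠NZS = 34°  [S on ray ZM]

∠NZS = 34°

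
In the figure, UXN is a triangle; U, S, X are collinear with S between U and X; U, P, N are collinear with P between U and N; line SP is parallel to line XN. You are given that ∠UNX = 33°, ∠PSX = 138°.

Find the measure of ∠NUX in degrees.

∠NUX = 105°

1. ∠SPU = 33°  [SP∥XN, corresponding at P]
2. ∠PSU = 42°  [linear pair at S on UX]
3. ∠PUS = 105°  [△USP]
4. ∠NUX = 105°  [S on UX, P on UN]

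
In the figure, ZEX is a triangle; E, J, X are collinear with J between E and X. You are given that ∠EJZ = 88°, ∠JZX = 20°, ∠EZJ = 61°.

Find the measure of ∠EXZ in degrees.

1. ∠XJZ = 92°  [linear pair at J on EX]
2. ∠JXZ = 68°  [△ZJX]
3. ∠EXZ = 68°  [J on ray XE]

∠EXZ = 68°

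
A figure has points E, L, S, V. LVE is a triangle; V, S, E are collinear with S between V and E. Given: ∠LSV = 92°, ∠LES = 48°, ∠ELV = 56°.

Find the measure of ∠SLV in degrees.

1. ∠LEV = 48°  [S on ray EV]
2. ∠EVL = 76°  [△LVE]
3. ∠LVS = 76°  [S on ray VE]
4. ∠SLV = 12°  [△LVS]

∠SLV = 12°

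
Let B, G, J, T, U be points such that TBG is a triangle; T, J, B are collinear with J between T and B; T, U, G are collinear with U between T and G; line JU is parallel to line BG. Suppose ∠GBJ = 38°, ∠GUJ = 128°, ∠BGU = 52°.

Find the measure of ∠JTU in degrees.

1. ∠GBT = 38°  [J on ray BT]
2. ∠JUT = 52°  [linear pair at U on TG]
3. ∠TJU = 38°  [JU∥BG, corresponding at J]
4. ∠JTU = 90°  [△TJU]

∠JTU = 90°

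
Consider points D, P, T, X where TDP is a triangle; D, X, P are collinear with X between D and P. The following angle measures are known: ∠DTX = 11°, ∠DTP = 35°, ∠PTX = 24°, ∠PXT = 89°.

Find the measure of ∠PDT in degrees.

1. ∠TPX = 67°  [△TXP]
2. ∠DPT = 67°  [X on ray PD]
3. ∠PDT = 78°  [△TDP]

∠PDT = 78°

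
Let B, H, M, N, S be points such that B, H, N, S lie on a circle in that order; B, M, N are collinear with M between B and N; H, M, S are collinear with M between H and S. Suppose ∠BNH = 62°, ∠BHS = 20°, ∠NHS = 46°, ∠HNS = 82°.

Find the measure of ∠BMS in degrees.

1. ∠BSH = 62°  [same arc BH]
2. ∠NBS = 46°  [same arc NS]
3. ∠BMS = 72°  [△BMS]

∠BMS = 72°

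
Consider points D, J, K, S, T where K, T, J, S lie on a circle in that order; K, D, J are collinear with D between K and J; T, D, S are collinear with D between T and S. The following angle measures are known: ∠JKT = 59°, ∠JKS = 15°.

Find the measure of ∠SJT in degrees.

∠SJT = 106°

1. ∠JST = 59°  [same arc TJ]
2. ∠JTS = 15°  [same arc JS]
3. ∠SJT = 106°  [△TJS]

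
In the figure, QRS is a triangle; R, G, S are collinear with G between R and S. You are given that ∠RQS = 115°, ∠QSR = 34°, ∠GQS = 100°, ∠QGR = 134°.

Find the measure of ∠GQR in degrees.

∠GQR = 15°

1. ∠QRS = 31°  [△QRS]
2. ∠GRQ = 31°  [G on ray RS]
3. ∠GQR = 15°  [△QRG]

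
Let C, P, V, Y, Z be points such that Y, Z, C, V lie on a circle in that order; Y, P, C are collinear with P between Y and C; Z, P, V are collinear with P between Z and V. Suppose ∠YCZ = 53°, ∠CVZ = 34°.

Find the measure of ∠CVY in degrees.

1. ∠CYZ = 34°  [same arc ZC]
2. ∠CZY = 93°  [△YZC]
3. ∠CVY = 87°  [cyclic YZCV, opposite ∠Z+∠V]

∠CVY = 87°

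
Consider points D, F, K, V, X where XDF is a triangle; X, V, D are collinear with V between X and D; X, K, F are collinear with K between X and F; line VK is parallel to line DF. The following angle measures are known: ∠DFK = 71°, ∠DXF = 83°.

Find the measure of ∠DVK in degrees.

∠DVK = 154°

1. ∠DFX = 71°  [K on ray FX]
2. ∠FDX = 26°  [△XDF]
3. ∠KVX = 26°  [VK∥DF, corresponding at V]
4. ∠DVK = 154°  [linear pair at V on XD]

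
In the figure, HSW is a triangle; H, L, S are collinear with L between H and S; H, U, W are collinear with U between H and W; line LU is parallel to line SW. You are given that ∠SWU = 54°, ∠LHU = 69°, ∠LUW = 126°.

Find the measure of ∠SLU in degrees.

1. ∠HUL = 54°  [linear pair at U on HW]
2. ∠HLU = 57°  [△HLU]
3. ∠SLU = 123°  [linear pair at L on HS]

∠SLU = 123°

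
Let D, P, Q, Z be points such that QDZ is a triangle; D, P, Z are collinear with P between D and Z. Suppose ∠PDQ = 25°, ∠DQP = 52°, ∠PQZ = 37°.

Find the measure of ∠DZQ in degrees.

1. ∠DPQ = 103°  [△QDP]
2. ∠QPZ = 77°  [linear pair at P on DZ]
3. ∠PZQ = 66°  [△QPZ]
4. ∠DZQ = 66°  [P on ray ZD]

∠DZQ = 66°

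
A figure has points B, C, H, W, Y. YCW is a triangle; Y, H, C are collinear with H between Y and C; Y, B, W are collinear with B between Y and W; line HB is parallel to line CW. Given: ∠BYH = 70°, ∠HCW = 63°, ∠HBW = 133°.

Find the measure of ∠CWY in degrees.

∠CWY = 47°

1. ∠CYW = 70°  [H on YC, B on YW]
2. ∠WCY = 63°  [H on ray CY]
3. ∠CWY = 47°  [△YCW]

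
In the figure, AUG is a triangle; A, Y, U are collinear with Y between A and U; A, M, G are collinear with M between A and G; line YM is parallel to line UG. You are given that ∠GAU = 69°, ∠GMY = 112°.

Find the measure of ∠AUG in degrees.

1. ∠MAY = 69°  [Y on AU, M on AG]
2. ∠AMY = 68°  [linear pair at M on AG]
3. ∠AYM = 43°  [△AYM]
4. ∠AUG = 43°  [YM∥UG, corresponding at Y]

∠AUG = 43°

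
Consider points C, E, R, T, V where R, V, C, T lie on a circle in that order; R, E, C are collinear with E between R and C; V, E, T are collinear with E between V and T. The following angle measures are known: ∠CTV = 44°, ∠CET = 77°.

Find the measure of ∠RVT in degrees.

1. ∠CRV = 44°  [same arc VC]
2. ∠REV = 77°  [vertical angles at E]
3. ∠RVT = 59°  [△REV]

∠RVT = 59°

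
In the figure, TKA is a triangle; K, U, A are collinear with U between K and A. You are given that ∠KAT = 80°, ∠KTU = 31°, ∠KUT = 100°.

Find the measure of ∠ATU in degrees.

1. ∠TAU = 80°  [U on ray AK]
2. ∠AUT = 80°  [linear pair at U on KA]
3. ∠ATU = 20°  [△TUA]

∠ATU = 20°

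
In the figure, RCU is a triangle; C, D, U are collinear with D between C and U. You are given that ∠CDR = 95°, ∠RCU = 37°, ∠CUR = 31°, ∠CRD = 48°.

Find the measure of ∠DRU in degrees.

∠DRU = 64°

1. ∠RDU = 85°  [linear pair at D on CU]
2. ∠DUR = 31°  [D on ray UC]
3. ∠DRU = 64°  [△RDU]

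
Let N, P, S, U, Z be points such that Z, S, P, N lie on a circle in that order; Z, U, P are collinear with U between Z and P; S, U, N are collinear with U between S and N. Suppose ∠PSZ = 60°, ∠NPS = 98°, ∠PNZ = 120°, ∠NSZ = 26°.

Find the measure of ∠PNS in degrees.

∠PNS = 48°

1. ∠NPZ = 26°  [same arc ZN]
2. ∠NZP = 34°  [△ZPN]
3. ∠NSP = 34°  [same arc PN]
4. ∠PNS = 48°  [△SPN]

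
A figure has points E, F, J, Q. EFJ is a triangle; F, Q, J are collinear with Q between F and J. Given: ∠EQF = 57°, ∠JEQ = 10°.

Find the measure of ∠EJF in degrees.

∠EJF = 47°

1. ∠EQJ = 123°  [linear pair at Q on FJ]
2. ∠EJQ = 47°  [△EQJ]
3. ∠EJF = 47°  [Q on ray JF]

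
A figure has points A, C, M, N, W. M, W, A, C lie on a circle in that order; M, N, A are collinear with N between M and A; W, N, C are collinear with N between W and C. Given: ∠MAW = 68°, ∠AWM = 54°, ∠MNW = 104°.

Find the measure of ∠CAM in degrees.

∠CAM = 18°

1. ∠AMW = 58°  [△MWA]
2. ∠ANC = 104°  [vertical angles at N]
3. ∠ACW = 58°  [same arc WA]
4. ∠CAM = 18°  [△ANC]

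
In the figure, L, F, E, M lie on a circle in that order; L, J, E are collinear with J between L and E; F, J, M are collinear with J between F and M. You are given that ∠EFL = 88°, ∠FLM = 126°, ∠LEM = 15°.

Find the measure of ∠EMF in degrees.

1. ∠EML = 92°  [cyclic LFEM, opposite ∠F+∠M]
2. ∠FEM = 54°  [cyclic LFEM, opposite ∠L+∠E]
3. ∠ELM = 73°  [△LEM]
4. ∠EFM = 73°  [same arc EM]
5. ∠EMF = 53°  [△FEM]

∠EMF = 53°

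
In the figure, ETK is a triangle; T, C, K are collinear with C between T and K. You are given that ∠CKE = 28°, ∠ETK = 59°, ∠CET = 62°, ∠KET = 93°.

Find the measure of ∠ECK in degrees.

1. ∠CTE = 59°  [C on ray TK]
2. ∠ECT = 59°  [△ETC]
3. ∠ECK = 121°  [linear pair at C on TK]

∠ECK = 121°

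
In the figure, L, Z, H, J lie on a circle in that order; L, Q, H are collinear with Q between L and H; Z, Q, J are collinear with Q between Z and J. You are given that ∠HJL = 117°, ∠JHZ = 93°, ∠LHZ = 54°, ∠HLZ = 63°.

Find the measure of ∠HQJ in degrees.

1. ∠JLZ = 87°  [cyclic LZHJ, opposite ∠L+∠H]
2. ∠LJZ = 54°  [same arc LZ]
3. ∠HJZ = 63°  [same arc ZH]
4. ∠JZL = 39°  [△LZJ]
5. ∠JHL = 39°  [same arc LJ]
6. ∠HQJ = 78°  [△HQJ]

∠HQJ = 78°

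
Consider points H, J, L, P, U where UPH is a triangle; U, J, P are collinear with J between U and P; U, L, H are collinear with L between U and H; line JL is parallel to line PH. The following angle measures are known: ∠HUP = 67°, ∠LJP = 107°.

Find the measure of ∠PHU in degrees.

∠PHU = 40°

1. ∠JUL = 67°  [J on UP, L on UH]
2. ∠LJU = 73°  [linear pair at J on UP]
3. ∠JLU = 40°  [△UJL]
4. ∠PHU = 40°  [JL∥PH, corresponding at L]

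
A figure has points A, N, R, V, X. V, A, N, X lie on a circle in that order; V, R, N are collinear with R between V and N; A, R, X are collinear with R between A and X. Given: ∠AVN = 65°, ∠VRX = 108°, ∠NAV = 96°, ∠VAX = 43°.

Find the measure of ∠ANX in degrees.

∠ANX = 62°

1. ∠AXN = 65°  [same arc AN]
2. ∠ANV = 19°  [△VAN]
3. ∠ARN = 108°  [vertical angles at R]
4. ∠NAX = 53°  [△ARN]
5. ∠ANX = 62°  [△ANX]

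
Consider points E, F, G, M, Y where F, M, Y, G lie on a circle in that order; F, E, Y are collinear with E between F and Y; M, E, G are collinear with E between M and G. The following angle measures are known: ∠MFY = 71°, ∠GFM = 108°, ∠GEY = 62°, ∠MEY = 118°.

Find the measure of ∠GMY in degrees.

∠GMY = 37°

1. ∠MGY = 71°  [same arc MY]
2. ∠GYM = 72°  [cyclic FMYG, opposite ∠F+∠Y]
3. ∠GMY = 37°  [△MYG]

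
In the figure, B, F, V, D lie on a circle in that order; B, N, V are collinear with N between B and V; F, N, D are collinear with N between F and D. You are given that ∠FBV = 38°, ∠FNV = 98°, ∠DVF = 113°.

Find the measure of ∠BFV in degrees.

∠BFV = 89°

1. ∠FDV = 38°  [same arc FV]
2. ∠DFV = 29°  [△FVD]
3. ∠BVF = 53°  [△FNV]
4. ∠BFV = 89°  [△BFV]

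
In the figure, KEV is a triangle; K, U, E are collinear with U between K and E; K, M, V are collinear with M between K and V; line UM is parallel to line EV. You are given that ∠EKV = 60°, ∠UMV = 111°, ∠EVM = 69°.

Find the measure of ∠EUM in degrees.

1. ∠MKU = 60°  [U on KE, M on KV]
2. ∠KMU = 69°  [linear pair at M on KV]
3. ∠KUM = 51°  [△KUM]
4. ∠EUM = 129°  [linear pair at U on KE]

∠EUM = 129°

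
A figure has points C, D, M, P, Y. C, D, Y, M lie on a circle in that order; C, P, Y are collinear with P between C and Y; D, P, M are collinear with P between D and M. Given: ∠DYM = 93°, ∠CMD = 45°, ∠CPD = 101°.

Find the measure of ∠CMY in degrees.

1. ∠DCM = 87°  [cyclic CDYM, opposite ∠C+∠Y]
2. ∠CYD = 45°  [same arc CD]
3. ∠CDM = 48°  [△CDM]
4. ∠DCY = 31°  [△CPD]
5. ∠CDY = 104°  [△CDY]
6. ∠CMY = 76°  [cyclic CDYM, opposite ∠D+∠M]

∠CMY = 76°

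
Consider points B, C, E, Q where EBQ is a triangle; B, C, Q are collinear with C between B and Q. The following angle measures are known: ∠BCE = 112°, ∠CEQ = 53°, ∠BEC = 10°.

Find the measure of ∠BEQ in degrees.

∠BEQ = 63°

1. ∠CBE = 58°  [△EBC]
2. ∠ECQ = 68°  [linear pair at C on BQ]
3. ∠CQE = 59°  [△ECQ]
4. ∠EBQ = 58°  [C on ray BQ]
5. ∠BQE = 59°  [C on ray QB]
6. ∠BEQ = 63°  [△EBQ]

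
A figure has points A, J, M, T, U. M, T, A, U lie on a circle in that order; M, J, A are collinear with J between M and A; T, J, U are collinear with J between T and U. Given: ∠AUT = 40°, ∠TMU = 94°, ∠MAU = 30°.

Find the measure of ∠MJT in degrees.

∠MJT = 110°

1. ∠AMT = 40°  [same arc TA]
2. ∠MTU = 30°  [same arc MU]
3. ∠MJT = 110°  [△MJT]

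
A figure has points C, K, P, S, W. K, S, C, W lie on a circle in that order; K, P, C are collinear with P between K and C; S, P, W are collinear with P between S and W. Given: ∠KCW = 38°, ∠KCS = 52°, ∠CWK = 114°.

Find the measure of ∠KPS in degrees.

∠KPS = 80°

1. ∠KSW = 38°  [same arc KW]
2. ∠CSK = 66°  [cyclic KSCW, opposite ∠S+∠W]
3. ∠CKS = 62°  [△KSC]
4. ∠KPS = 80°  [△KPS]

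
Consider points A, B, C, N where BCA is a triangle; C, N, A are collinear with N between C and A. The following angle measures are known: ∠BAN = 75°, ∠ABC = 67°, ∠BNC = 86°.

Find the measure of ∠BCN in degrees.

∠BCN = 38°

1. ∠BAC = 75°  [N on ray AC]
2. ∠ACB = 38°  [△BCA]
3. ∠BCN = 38°  [N on ray CA]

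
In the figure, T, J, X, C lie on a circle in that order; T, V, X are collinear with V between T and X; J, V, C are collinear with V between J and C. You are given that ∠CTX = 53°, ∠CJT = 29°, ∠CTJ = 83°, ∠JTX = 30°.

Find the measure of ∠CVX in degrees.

1. ∠CXT = 29°  [same arc TC]
2. ∠JCX = 30°  [same arc JX]
3. ∠CVX = 121°  [△XVC]

∠CVX = 121°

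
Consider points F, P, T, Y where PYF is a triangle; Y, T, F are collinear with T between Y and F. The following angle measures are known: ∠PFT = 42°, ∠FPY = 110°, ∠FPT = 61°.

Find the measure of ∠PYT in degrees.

∠PYT = 28°

1. ∠PFY = 42°  [T on ray FY]
2. ∠FYP = 28°  [△PYF]
3. ∠PYT = 28°  [T on ray YF]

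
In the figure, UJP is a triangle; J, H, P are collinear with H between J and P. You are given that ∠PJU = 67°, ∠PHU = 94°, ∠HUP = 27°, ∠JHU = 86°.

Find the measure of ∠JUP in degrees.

∠JUP = 54°

1. ∠HPU = 59°  [△UHP]
2. ∠JPU = 59°  [H on ray PJ]
3. ∠JUP = 54°  [△UJP]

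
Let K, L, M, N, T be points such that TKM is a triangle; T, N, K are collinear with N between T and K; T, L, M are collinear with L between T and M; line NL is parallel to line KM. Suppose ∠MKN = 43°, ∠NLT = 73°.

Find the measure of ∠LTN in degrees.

∠LTN = 64°

1. ∠MKT = 43°  [N on ray KT]
2. ∠KMT = 73°  [NL∥KM, corresponding at L]
3. ∠KTM = 64°  [△TKM]
4. ∠LTN = 64°  [N on TK, L on TM]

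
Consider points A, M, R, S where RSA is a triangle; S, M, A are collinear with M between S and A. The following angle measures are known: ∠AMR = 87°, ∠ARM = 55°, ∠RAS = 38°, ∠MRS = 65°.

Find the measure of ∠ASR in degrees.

1. ∠RMS = 93°  [linear pair at M on SA]
2. ∠MSR = 22°  [△RSM]
3. ∠ASR = 22°  [M on ray SA]

∠ASR = 22°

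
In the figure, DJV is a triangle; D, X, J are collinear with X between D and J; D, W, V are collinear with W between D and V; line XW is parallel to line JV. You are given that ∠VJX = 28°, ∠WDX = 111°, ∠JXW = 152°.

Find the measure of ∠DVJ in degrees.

1. ∠DJV = 28°  [X on ray JD]
2. ∠JDV = 111°  [X on DJ, W on DV]
3. ∠DVJ = 41°  [△DJV]

∠DVJ = 41°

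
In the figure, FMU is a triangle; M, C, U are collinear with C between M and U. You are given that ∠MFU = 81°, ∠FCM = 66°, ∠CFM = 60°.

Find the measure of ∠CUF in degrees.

∠CUF = 45°

1. ∠CMF = 54°  [△FMC]
2. ∠FMU = 54°  [C on ray MU]
3. ∠FUM = 45°  [△FMU]
4. ∠CUF = 45°  [C on ray UM]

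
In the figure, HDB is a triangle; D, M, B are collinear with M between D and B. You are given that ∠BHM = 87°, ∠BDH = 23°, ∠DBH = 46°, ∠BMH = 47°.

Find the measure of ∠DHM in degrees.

∠DHM = 24°

1. ∠HDM = 23°  [M on ray DB]
2. ∠DMH = 133°  [linear pair at M on DB]
3. ∠DHM = 24°  [△HDM]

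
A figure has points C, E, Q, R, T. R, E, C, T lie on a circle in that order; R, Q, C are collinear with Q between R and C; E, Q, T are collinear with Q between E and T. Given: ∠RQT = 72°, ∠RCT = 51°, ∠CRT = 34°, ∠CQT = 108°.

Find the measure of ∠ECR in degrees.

1. ∠CQE = 72°  [vertical angles at Q]
2. ∠CET = 34°  [same arc CT]
3. ∠ECR = 74°  [△EQC]

∠ECR = 74°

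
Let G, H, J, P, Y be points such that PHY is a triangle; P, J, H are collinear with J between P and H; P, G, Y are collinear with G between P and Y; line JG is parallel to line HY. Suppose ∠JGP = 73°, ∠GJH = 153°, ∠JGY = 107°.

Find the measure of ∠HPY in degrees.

1. ∠GJP = 27°  [linear pair at J on PH]
2. ∠GPJ = 80°  [△PJG]
3. ∠HPY = 80°  [J on PH, G on PY]

∠HPY = 80°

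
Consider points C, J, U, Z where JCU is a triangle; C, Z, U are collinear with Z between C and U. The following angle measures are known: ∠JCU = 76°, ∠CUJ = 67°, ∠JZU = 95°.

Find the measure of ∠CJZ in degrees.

1. ∠JCZ = 76°  [Z on ray CU]
2. ∠CZJ = 85°  [linear pair at Z on CU]
3. ∠CJZ = 19°  [△JCZ]

∠CJZ = 19°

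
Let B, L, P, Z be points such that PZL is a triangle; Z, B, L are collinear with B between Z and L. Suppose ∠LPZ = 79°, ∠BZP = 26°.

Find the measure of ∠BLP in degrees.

∠BLP = 75°

1. ∠LZP = 26°  [B on ray ZL]
2. ∠PLZ = 75°  [△PZL]
3. ∠BLP = 75°  [B on ray LZ]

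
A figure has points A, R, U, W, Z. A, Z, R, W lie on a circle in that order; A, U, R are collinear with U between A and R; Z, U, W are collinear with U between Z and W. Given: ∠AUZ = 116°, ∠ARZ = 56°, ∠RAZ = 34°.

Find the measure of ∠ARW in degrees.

∠ARW = 30°

1. ∠RUW = 116°  [vertical angles at U]
2. ∠RWZ = 34°  [same arc ZR]
3. ∠ARW = 30°  [△RUW]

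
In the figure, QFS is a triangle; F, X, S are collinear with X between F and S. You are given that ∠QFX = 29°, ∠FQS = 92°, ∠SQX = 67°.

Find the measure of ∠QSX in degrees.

1. ∠QFS = 29°  [X on ray FS]
2. ∠FSQ = 59°  [△QFS]
3. ∠QSX = 59°  [X on ray SF]

∠QSX = 59°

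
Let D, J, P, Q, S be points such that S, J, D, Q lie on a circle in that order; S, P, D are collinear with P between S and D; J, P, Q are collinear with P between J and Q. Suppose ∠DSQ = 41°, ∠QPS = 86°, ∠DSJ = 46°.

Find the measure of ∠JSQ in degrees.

∠JSQ = 87°

1. ∠DJQ = 41°  [same arc DQ]
2. ∠DQJ = 46°  [same arc JD]
3. ∠JDQ = 93°  [△JDQ]
4. ∠JSQ = 87°  [cyclic SJDQ, opposite ∠S+∠D]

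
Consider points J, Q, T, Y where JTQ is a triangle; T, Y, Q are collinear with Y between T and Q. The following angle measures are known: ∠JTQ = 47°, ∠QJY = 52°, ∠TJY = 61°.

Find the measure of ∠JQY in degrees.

∠JQY = 20°

1. ∠JTY = 47°  [Y on ray TQ]
2. ∠JYT = 72°  [△JTY]
3. ∠JYQ = 108°  [linear pair at Y on TQ]
4. ∠JQY = 20°  [△JYQ]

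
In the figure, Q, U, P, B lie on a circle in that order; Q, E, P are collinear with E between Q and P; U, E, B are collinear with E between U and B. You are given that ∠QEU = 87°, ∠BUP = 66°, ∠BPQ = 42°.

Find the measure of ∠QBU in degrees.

1. ∠BEP = 87°  [vertical angles at E]
2. ∠BQP = 66°  [same arc PB]
3. ∠BEQ = 93°  [linear pair at E on QP]
4. ∠QBU = 21°  [△QEB]

∠QBU = 21°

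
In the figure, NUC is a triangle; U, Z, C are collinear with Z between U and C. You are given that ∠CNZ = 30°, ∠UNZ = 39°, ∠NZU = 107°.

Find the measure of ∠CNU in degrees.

∠CNU = 69°

1. ∠NUZ = 34°  [△NUZ]
2. ∠CZN = 73°  [linear pair at Z on UC]
3. ∠CUN = 34°  [Z on ray UC]
4. ∠NCZ = 77°  [△NZC]
5. ∠NCU = 77°  [Z on ray CU]
6. ∠CNU = 69°  [△NUC]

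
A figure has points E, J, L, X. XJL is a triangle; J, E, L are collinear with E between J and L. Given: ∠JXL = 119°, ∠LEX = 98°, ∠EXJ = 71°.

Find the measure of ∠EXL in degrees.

1. ∠JEX = 82°  [linear pair at E on JL]
2. ∠EJX = 27°  [△XJE]
3. ∠LJX = 27°  [E on ray JL]
4. ∠JLX = 34°  [△XJL]
5. ∠ELX = 34°  [E on ray LJ]
6. ∠EXL = 48°  [△XEL]

∠EXL = 48°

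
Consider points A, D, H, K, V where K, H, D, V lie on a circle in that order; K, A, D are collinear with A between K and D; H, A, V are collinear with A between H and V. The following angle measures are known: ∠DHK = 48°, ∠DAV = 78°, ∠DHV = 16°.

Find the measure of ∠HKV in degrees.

∠HKV = 86°

1. ∠DVK = 132°  [cyclic KHDV, opposite ∠H+∠V]
2. ∠KAV = 102°  [linear pair at A on KD]
3. ∠DKV = 16°  [same arc DV]
4. ∠KDV = 32°  [△KDV]
5. ∠HVK = 62°  [△KAV]
6. ∠KHV = 32°  [same arc KV]
7. ∠HKV = 86°  [△KHV]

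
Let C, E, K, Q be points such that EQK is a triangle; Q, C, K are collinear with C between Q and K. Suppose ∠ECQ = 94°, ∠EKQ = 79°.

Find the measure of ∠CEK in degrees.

∠CEK = 15°

1. ∠ECK = 86°  [linear pair at C on QK]
2. ∠CKE = 79°  [C on ray KQ]
3. ∠CEK = 15°  [△ECK]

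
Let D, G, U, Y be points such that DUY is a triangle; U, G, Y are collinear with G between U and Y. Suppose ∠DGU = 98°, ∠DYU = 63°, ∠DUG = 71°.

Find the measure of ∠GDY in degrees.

1. ∠DGY = 82°  [linear pair at G on UY]
2. ∠DYG = 63°  [G on ray YU]
3. ∠GDY = 35°  [△DGY]

∠GDY = 35°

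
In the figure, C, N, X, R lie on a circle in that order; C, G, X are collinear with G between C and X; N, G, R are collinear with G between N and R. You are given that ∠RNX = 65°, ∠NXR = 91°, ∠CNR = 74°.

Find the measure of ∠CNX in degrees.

∠CNX = 139°

1. ∠RCX = 65°  [same arc XR]
2. ∠CXR = 74°  [same arc CR]
3. ∠CRX = 41°  [△CXR]
4. ∠CNX = 139°  [cyclic CNXR, opposite ∠N+∠R]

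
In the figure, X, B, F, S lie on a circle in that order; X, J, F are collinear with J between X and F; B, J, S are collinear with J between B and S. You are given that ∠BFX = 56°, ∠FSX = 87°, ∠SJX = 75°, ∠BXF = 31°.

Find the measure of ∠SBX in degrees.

1. ∠BJF = 75°  [vertical angles at J]
2. ∠BJX = 105°  [linear pair at J on XF]
3. ∠SBX = 44°  [△XJB]

∠SBX = 44°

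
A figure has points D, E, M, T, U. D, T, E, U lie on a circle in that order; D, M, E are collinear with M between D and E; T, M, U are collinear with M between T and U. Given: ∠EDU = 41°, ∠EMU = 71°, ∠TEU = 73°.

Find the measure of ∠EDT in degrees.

∠EDT = 66°

1. ∠ETU = 41°  [same arc EU]
2. ∠EUT = 66°  [△TEU]
3. ∠EDT = 66°  [same arc TE]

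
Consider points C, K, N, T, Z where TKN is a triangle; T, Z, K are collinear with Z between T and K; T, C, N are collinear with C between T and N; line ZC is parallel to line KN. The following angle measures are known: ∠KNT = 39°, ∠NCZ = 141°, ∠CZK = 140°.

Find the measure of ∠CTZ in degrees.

∠CTZ = 101°

1. ∠TCZ = 39°  [ZC∥KN, corresponding at C]
2. ∠CZT = 40°  [linear pair at Z on TK]
3. ∠CTZ = 101°  [△TZC]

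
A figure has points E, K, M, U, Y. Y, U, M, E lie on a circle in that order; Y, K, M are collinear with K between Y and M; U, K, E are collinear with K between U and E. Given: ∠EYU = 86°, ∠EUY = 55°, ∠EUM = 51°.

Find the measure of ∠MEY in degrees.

∠MEY = 74°

1. ∠EMY = 55°  [same arc YE]
2. ∠EYM = 51°  [same arc ME]
3. ∠MEY = 74°  [△YME]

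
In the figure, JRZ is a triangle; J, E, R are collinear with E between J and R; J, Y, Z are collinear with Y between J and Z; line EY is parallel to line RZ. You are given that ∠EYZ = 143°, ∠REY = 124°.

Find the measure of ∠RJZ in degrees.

∠RJZ = 87°

1. ∠EYJ = 37°  [linear pair at Y on JZ]
2. ∠JEY = 56°  [linear pair at E on JR]
3. ∠EJY = 87°  [△JEY]
4. ∠RJZ = 87°  [E on JR, Y on JZ]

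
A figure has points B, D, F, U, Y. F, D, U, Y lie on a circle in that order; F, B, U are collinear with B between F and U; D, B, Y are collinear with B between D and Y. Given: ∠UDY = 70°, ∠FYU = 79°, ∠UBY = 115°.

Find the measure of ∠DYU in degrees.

1. ∠UFY = 70°  [same arc UY]
2. ∠FUY = 31°  [△FUY]
3. ∠DYU = 34°  [△UBY]

∠DYU = 34°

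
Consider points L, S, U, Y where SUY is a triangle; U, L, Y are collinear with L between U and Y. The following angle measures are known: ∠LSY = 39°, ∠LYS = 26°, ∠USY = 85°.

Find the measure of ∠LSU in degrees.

1. ∠SLY = 115°  [△SLY]
2. ∠SYU = 26°  [L on ray YU]
3. ∠SUY = 69°  [△SUY]
4. ∠SLU = 65°  [linear pair at L on UY]
5. ∠LUS = 69°  [L on ray UY]
6. ∠LSU = 46°  [△SUL]

∠LSU = 46°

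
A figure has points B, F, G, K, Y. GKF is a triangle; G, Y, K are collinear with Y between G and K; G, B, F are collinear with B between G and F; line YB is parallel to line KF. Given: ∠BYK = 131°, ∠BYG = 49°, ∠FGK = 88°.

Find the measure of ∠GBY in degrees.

1. ∠FKG = 49°  [YB∥KF, corresponding at Y]
2. ∠GFK = 43°  [△GKF]
3. ∠GBY = 43°  [YB∥KF, corresponding at B]

∠GBY = 43°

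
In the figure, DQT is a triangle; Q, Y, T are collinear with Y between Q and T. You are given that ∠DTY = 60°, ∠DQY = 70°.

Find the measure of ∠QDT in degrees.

∠QDT = 50°

1. ∠DTQ = 60°  [Y on ray TQ]
2. ∠DQT = 70°  [Y on ray QT]
3. ∠QDT = 50°  [△DQT]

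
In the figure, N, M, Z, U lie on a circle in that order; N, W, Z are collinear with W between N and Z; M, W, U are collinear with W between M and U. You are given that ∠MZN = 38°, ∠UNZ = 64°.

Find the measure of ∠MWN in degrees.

1. ∠UMZ = 64°  [same arc ZU]
2. ∠MWZ = 78°  [△MWZ]
3. ∠MWN = 102°  [linear pair at W on NZ]

∠MWN = 102°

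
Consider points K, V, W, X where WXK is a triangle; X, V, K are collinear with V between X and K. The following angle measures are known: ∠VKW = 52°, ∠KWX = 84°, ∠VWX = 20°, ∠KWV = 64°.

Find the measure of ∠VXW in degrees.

1. ∠WKX = 52°  [V on ray KX]
2. ∠KXW = 44°  [△WXK]
3. ∠VXW = 44°  [V on ray XK]

∠VXW = 44°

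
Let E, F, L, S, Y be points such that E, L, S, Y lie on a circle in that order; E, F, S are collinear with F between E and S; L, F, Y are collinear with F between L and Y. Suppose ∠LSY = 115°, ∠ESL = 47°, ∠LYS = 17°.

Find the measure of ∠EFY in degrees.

∠EFY = 85°

1. ∠SLY = 48°  [△LSY]
2. ∠EYL = 47°  [same arc EL]
3. ∠SEY = 48°  [same arc SY]
4. ∠EFY = 85°  [△EFY]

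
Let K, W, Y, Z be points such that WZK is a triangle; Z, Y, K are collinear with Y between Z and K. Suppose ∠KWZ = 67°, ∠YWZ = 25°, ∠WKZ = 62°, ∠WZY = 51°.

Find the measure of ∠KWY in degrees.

∠KWY = 42°

1. ∠WYZ = 104°  [△WZY]
2. ∠WKY = 62°  [Y on ray KZ]
3. ∠KYW = 76°  [linear pair at Y on ZK]
4. ∠KWY = 42°  [△WYK]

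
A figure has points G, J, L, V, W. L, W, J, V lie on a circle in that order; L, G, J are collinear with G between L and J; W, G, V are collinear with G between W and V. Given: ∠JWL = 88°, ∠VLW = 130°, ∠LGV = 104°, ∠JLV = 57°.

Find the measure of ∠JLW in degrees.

1. ∠VJW = 50°  [cyclic LWJV, opposite ∠L+∠J]
2. ∠JWV = 57°  [same arc JV]
3. ∠JVW = 73°  [△WJV]
4. ∠JLW = 73°  [same arc WJ]

∠JLW = 73°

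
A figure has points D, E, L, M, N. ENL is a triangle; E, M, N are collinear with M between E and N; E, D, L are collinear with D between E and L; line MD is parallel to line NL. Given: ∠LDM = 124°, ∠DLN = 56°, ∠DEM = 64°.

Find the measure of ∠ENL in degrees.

1. ∠ELN = 56°  [D on ray LE]
2. ∠LEN = 64°  [M on EN, D on EL]
3. ∠ENL = 60°  [△ENL]

∠ENL = 60°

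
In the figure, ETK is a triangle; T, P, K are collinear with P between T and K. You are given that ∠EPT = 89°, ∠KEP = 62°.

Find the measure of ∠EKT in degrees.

∠EKT = 27°

1. ∠EPK = 91°  [linear pair at P on TK]
2. ∠EKP = 27°  [△EPK]
3. ∠EKT = 27°  [P on ray KT]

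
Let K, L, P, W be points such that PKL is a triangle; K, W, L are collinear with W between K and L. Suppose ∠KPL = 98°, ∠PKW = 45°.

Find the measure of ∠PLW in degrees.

∠PLW = 37°

1. ∠LKP = 45°  [W on ray KL]
2. ∠KLP = 37°  [△PKL]
3. ∠PLW = 37°  [W on ray LK]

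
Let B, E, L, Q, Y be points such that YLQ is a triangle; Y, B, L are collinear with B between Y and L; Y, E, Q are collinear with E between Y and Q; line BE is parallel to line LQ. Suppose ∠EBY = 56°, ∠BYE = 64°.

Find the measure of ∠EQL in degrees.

1. ∠BEY = 60°  [△YBE]
2. ∠BEQ = 120°  [linear pair at E on YQ]
3. ∠EQL = 60°  [BE∥LQ, co-interior at Q–E]

∠EQL = 60°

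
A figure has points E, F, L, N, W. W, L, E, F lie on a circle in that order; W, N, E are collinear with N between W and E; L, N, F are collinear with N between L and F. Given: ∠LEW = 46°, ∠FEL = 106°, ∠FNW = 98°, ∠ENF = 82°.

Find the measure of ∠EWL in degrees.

∠EWL = 38°

1. ∠LFW = 46°  [same arc WL]
2. ∠FWL = 74°  [cyclic WLEF, opposite ∠W+∠E]
3. ∠LNW = 82°  [vertical angles at N]
4. ∠FLW = 60°  [△WLF]
5. ∠EWL = 38°  [△WNL]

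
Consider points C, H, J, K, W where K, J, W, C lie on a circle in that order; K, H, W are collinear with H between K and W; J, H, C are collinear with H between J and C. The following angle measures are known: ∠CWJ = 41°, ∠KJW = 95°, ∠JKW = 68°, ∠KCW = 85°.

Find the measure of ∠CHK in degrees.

1. ∠JWK = 17°  [△KJW]
2. ∠JCW = 68°  [same arc JW]
3. ∠JCK = 17°  [same arc KJ]
4. ∠CJW = 71°  [△JWC]
5. ∠CKW = 71°  [same arc WC]
6. ∠CHK = 92°  [△KHC]

∠CHK = 92°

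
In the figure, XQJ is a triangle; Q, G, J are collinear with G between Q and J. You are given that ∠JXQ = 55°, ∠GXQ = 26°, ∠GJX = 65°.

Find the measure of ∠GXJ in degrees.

∠GXJ = 29°

1. ∠QJX = 65°  [G on ray JQ]
2. ∠JQX = 60°  [△XQJ]
3. ∠GQX = 60°  [G on ray QJ]
4. ∠QGX = 94°  [△XQG]
5. ∠JGX = 86°  [linear pair at G on QJ]
6. ∠GXJ = 29°  [△XGJ]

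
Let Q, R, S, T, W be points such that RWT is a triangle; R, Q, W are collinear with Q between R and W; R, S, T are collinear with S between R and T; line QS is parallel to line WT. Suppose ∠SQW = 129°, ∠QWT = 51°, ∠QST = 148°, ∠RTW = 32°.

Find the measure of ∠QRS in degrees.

1. ∠RQS = 51°  [linear pair at Q on RW]
2. ∠QSR = 32°  [linear pair at S on RT]
3. ∠QRS = 97°  [△RQS]

∠QRS = 97°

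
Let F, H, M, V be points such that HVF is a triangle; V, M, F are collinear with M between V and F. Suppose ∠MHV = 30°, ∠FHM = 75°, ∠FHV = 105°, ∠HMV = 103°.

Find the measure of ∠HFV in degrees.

1. ∠HVM = 47°  [△HVM]
2. ∠FVH = 47°  [M on ray VF]
3. ∠HFV = 28°  [△HVF]

∠HFV = 28°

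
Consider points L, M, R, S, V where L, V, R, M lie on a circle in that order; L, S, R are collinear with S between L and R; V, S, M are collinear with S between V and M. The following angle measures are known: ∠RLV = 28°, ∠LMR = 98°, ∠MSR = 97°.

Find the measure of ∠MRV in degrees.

1. ∠RMV = 28°  [same arc VR]
2. ∠LVR = 82°  [cyclic LVRM, opposite ∠V+∠M]
3. ∠LSV = 97°  [vertical angles at S]
4. ∠LRV = 70°  [△LVR]
5. ∠RSV = 83°  [linear pair at S on LR]
6. ∠MVR = 27°  [△VSR]
7. ∠MRV = 125°  [△VRM]

∠MRV = 125°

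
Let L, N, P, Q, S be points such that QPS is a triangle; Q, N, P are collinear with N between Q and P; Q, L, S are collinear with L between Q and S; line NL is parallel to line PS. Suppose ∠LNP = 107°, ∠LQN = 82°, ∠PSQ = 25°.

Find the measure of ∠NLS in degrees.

∠NLS = 155°

1. ∠LNQ = 73°  [linear pair at N on QP]
2. ∠NLQ = 25°  [△QNL]
3. ∠NLS = 155°  [linear pair at L on QS]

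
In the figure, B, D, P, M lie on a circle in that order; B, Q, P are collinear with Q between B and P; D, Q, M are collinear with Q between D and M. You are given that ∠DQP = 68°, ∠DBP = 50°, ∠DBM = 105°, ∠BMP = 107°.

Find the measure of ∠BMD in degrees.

1. ∠BQD = 112°  [linear pair at Q on BP]
2. ∠BDM = 18°  [△BQD]
3. ∠BMD = 57°  [△BDM]

∠BMD = 57°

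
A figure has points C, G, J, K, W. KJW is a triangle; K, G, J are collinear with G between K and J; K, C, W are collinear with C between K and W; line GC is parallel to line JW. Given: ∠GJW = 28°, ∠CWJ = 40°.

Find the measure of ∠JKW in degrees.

1. ∠KJW = 28°  [G on ray JK]
2. ∠JWK = 40°  [C on ray WK]
3. ∠JKW = 112°  [△KJW]

∠JKW = 112°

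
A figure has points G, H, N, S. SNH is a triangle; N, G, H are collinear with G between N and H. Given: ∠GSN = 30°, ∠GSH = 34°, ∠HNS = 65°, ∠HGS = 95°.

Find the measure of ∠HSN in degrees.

1. ∠GHS = 51°  [△SGH]
2. ∠NHS = 51°  [G on ray HN]
3. ∠HSN = 64°  [△SNH]

∠HSN = 64°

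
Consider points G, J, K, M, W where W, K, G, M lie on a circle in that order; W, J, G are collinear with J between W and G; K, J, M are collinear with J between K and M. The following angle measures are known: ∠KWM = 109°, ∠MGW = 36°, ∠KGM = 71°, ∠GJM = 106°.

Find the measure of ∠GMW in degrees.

1. ∠GMK = 38°  [△GJM]
2. ∠GKM = 71°  [△KGM]
3. ∠GWM = 71°  [same arc GM]
4. ∠GMW = 73°  [△WGM]

∠GMW = 73°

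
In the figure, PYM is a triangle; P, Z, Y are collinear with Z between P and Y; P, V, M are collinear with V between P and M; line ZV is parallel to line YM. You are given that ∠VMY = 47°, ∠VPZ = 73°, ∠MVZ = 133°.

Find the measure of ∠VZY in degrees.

1. ∠PVZ = 47°  [linear pair at V on PM]
2. ∠PZV = 60°  [△PZV]
3. ∠VZY = 120°  [linear pair at Z on PY]

∠VZY = 120°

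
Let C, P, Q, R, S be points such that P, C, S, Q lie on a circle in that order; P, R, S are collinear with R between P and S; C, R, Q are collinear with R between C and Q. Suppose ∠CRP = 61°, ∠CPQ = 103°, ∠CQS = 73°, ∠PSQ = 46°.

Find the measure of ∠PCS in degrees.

1. ∠CRS = 119°  [linear pair at R on PS]
2. ∠CSQ = 77°  [cyclic PCSQ, opposite ∠P+∠S]
3. ∠CPS = 73°  [same arc CS]
4. ∠QCS = 30°  [△CSQ]
5. ∠CSP = 31°  [△CRS]
6. ∠PCS = 76°  [△PCS]

∠PCS = 76°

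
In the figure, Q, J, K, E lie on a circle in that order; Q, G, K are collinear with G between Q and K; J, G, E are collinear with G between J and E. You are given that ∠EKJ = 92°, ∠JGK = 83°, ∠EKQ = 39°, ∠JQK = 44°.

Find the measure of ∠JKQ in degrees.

∠JKQ = 53°

1. ∠EQJ = 88°  [cyclic QJKE, opposite ∠Q+∠K]
2. ∠EJQ = 39°  [same arc QE]
3. ∠JEQ = 53°  [△QJE]
4. ∠JKQ = 53°  [same arc QJ]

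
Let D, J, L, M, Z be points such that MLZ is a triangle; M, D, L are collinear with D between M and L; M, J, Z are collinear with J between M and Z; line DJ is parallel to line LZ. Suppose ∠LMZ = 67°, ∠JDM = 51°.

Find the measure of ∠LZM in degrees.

1. ∠DMJ = 67°  [D on ML, J on MZ]
2. ∠DJM = 62°  [△MDJ]
3. ∠LZM = 62°  [DJ∥LZ, corresponding at J]

∠LZM = 62°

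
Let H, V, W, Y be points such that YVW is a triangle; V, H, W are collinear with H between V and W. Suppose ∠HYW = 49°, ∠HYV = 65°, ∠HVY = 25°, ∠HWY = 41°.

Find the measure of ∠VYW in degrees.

∠VYW = 114°

1. ∠WVY = 25°  [H on ray VW]
2. ∠VWY = 41°  [H on ray WV]
3. ∠VYW = 114°  [△YVW]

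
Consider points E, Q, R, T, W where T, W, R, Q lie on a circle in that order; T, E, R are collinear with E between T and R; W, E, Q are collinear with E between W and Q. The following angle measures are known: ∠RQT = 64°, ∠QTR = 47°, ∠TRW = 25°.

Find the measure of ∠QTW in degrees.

1. ∠QRT = 69°  [△TRQ]
2. ∠TQW = 25°  [same arc TW]
3. ∠QWT = 69°  [same arc TQ]
4. ∠QTW = 86°  [△TWQ]

∠QTW = 86°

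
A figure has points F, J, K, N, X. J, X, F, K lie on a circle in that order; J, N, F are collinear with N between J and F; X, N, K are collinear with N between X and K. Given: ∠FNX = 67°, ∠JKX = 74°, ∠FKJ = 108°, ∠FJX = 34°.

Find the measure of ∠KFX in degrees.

∠KFX = 107°

1. ∠JFX = 74°  [same arc JX]
2. ∠FKX = 34°  [same arc XF]
3. ∠FXK = 39°  [△XNF]
4. ∠KFX = 107°  [△XFK]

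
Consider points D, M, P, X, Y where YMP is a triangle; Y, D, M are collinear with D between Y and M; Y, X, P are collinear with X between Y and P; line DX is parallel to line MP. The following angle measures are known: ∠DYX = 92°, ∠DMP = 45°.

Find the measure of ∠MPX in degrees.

1. ∠MYP = 92°  [D on YM, X on YP]
2. ∠PMY = 45°  [D on ray MY]
3. ∠MPY = 43°  [△YMP]
4. ∠MPX = 43°  [X on ray PY]

∠MPX = 43°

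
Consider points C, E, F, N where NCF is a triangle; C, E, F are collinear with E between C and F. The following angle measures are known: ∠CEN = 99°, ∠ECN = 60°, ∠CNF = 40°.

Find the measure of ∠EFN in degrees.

1. ∠FCN = 60°  [E on ray CF]
2. ∠CFN = 80°  [△NCF]
3. ∠EFN = 80°  [E on ray FC]

∠EFN = 80°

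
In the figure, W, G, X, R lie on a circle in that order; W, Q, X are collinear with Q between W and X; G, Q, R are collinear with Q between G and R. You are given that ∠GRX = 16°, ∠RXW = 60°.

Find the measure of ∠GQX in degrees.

∠GQX = 76°

1. ∠GWX = 16°  [same arc GX]
2. ∠RGW = 60°  [same arc WR]
3. ∠GQW = 104°  [△WQG]
4. ∠GQX = 76°  [linear pair at Q on WX]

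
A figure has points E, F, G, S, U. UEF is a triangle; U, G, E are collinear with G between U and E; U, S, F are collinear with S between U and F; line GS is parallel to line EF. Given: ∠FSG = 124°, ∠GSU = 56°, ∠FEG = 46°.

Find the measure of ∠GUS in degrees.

1. ∠EFU = 56°  [GS∥EF, corresponding at S]
2. ∠FEU = 46°  [G on ray EU]
3. ∠EUF = 78°  [△UEF]
4. ∠GUS = 78°  [G on UE, S on UF]

∠GUS = 78°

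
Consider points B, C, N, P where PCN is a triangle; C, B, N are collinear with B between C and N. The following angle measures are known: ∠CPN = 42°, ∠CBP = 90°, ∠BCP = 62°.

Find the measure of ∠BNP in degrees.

1. ∠NCP = 62°  [B on ray CN]
2. ∠CNP = 76°  [△PCN]
3. ∠BNP = 76°  [B on ray NC]

∠BNP = 76°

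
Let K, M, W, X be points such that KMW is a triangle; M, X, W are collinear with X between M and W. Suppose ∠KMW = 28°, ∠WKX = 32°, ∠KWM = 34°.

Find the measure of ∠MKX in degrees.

∠MKX = 86°

1. ∠KMX = 28°  [X on ray MW]
2. ∠KWX = 34°  [X on ray WM]
3. ∠KXW = 114°  [△KXW]
4. ∠KXM = 66°  [linear pair at X on MW]
5. ∠MKX = 86°  [△KMX]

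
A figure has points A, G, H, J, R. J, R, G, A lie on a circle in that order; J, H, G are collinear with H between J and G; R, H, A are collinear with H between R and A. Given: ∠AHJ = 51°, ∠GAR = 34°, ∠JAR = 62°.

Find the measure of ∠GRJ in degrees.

∠GRJ = 84°

1. ∠GJR = 34°  [same arc RG]
2. ∠JGR = 62°  [same arc JR]
3. ∠GRJ = 84°  [△JRG]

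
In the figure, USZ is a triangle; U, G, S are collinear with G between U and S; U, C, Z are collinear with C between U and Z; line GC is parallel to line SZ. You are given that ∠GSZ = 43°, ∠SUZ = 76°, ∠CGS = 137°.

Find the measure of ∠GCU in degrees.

∠GCU = 61°

1. ∠USZ = 43°  [G on ray SU]
2. ∠SZU = 61°  [△USZ]
3. ∠GCU = 61°  [GC∥SZ, corresponding at C]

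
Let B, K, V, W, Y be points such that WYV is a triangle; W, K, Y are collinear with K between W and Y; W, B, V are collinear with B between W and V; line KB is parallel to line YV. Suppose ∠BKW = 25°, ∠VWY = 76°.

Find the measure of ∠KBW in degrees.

∠KBW = 79°

1. ∠VYW = 25°  [KB∥YV, corresponding at K]
2. ∠WVY = 79°  [△WYV]
3. ∠KBW = 79°  [KB∥YV, corresponding at B]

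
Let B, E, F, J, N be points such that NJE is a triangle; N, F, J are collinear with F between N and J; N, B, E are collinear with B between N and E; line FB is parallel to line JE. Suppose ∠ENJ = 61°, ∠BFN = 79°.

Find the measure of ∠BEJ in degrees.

∠BEJ = 40°

1. ∠BNF = 61°  [F on NJ, B on NE]
2. ∠FBN = 40°  [△NFB]
3. ∠EBF = 140°  [linear pair at B on NE]
4. ∠BEJ = 40°  [FB∥JE, co-interior at E–B]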